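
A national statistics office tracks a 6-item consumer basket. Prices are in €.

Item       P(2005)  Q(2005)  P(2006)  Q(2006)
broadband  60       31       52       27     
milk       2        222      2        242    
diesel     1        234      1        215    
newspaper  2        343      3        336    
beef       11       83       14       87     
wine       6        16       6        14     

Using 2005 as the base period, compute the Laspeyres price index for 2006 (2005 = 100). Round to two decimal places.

Laspeyres price index uses base-period quantities as weights.
ΣP(2006)·Q(2005) = 52×31 + 2×222 + 1×234 + 3×343 + 14×83 + 6×16 = 1612 + 444 + 234 + 1029 + 1162 + 96 = 4577
ΣP(2005)·Q(2005) = 60×31 + 2×222 + 1×234 + 2×343 + 11×83 + 6×16 = 1860 + 444 + 234 + 686 + 913 + 96 = 4233
Index = 4577 / 4233 × 100 = 108.1266

108.13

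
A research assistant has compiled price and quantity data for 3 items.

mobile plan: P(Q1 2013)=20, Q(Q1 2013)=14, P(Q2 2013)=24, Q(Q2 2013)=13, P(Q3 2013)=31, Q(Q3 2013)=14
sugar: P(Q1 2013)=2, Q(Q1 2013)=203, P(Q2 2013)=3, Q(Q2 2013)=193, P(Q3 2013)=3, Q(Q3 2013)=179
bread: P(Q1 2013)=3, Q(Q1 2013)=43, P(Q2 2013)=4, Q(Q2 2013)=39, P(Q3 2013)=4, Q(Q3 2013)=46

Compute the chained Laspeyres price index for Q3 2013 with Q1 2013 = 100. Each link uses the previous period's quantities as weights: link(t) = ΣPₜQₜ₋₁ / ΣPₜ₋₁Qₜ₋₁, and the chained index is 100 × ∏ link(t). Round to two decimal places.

148.97

Link Q1 2013→Q2 2013:
ΣP(Q2 2013)Q(Q1 2013) = 24×14 + 3×203 + 4×43 = 336 + 609 + 172 = 1117
ΣP(Q1 2013)Q(Q1 2013) = 20×14 + 2×203 + 3×43 = 280 + 406 + 129 = 815
link = 1117/815 = 1.370552
Link Q2 2013→Q3 2013:
ΣP(Q3 2013)Q(Q2 2013) = 31×13 + 3×193 + 4×39 = 403 + 579 + 156 = 1138
ΣP(Q2 2013)Q(Q2 2013) = 24×13 + 3×193 + 4×39 = 312 + 579 + 156 = 1047
link = 1138/1047 = 1.086915
Chained index = 100 × 1.370552 × 1.086915 = 148.9674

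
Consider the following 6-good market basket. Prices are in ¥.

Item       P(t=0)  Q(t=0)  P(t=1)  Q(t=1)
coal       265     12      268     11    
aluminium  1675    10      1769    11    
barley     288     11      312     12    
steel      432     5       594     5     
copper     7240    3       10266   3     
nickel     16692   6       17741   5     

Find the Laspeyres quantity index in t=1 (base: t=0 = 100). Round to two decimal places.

89.81

Laspeyres quantity index uses base-period prices as weights.
ΣP(t=0)·Q(t=1) = 265×11 + 1675×11 + 288×12 + 432×5 + 7240×3 + 16692×5 = 2915 + 18425 + 3456 + 2160 + 21720 + 83460 = 132136
ΣP(t=0)·Q(t=0) = 265×12 + 1675×10 + 288×11 + 432×5 + 7240×3 + 16692×6 = 3180 + 16750 + 3168 + 2160 + 21720 + 100152 = 147130
Index = 132136 / 147130 × 100 = 89.8090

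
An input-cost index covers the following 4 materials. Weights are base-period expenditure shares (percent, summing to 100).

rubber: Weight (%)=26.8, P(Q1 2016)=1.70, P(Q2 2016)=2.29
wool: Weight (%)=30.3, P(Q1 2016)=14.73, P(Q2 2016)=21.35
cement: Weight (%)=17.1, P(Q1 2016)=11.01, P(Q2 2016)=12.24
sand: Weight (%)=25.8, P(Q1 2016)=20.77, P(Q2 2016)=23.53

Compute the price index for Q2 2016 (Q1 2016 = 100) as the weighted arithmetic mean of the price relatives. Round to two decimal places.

rubber: 26.8 × (2.29/1.70) = 26.8 × 1.347059 = 36.1012
wool: 30.3 × (21.35/14.73) = 30.3 × 1.449423 = 43.9175
cement: 17.1 × (12.24/11.01) = 17.1 × 1.111717 = 19.0104
sand: 25.8 × (23.53/20.77) = 25.8 × 1.132884 = 29.2284
Index = Σ wᵢ·(p₁ᵢ/p₀ᵢ) = 36.1012 + 43.9175 + 19.0104 + 29.2284 = 128.2575

128.26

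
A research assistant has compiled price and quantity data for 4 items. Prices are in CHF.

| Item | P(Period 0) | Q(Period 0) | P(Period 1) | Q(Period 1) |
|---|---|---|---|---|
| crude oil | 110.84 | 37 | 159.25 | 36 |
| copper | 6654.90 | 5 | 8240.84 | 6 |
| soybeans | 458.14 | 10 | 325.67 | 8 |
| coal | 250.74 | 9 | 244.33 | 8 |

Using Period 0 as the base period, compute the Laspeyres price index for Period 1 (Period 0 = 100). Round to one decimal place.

118.9

Laspeyres price index uses base-period quantities as weights.
ΣP(Period 1)·Q(Period 0) = 159.25×37 + 8240.84×5 + 325.67×10 + 244.33×9 = 5892.25 + 41204.2 + 3256.7 + 2198.97 = 52552.12
ΣP(Period 0)·Q(Period 0) = 110.84×37 + 6654.90×5 + 458.14×10 + 250.74×9 = 4101.08 + 33274.5 + 4581.4 + 2256.66 = 44213.64
Index = 52552.12 / 44213.64 × 100 = 118.8595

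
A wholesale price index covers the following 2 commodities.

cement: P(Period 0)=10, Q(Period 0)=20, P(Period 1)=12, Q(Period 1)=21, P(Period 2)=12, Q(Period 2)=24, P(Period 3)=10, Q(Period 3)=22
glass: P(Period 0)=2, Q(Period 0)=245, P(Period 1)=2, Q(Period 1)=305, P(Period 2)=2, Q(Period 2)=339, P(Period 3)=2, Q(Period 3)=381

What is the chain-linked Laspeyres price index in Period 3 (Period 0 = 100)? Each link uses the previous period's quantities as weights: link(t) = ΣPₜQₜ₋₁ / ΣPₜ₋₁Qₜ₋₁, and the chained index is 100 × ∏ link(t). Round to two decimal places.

Link Period 0→Period 1:
ΣP(Period 1)Q(Period 0) = 12×20 + 2×245 = 240 + 490 = 730
ΣP(Period 0)Q(Period 0) = 10×20 + 2×245 = 200 + 490 = 690
link = 730/690 = 1.057971
Link Period 1→Period 2:
ΣP(Period 2)Q(Period 1) = 12×21 + 2×305 = 252 + 610 = 862
ΣP(Period 1)Q(Period 1) = 12×21 + 2×305 = 252 + 610 = 862
link = 862/862 = 1.000000
Link Period 2→Period 3:
ΣP(Period 3)Q(Period 2) = 10×24 + 2×339 = 240 + 678 = 918
ΣP(Period 2)Q(Period 2) = 12×24 + 2×339 = 288 + 678 = 966
link = 918/966 = 0.950311
Chained index = 100 × 1.057971 × 1.000000 × 0.950311 = 100.5401

100.54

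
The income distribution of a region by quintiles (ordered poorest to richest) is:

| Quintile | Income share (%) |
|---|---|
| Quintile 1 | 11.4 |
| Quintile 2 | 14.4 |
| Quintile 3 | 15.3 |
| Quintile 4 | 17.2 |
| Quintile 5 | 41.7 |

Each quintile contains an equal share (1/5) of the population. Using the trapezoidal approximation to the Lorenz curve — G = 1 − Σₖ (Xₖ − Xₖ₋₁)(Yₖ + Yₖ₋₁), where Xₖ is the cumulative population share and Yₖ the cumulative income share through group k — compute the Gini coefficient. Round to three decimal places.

0.254

Cumulative income shares Yₖ: 0.1140, 0.2580, 0.4110, 0.5830, 1.0000
Σ (Xₖ−Xₖ₋₁)(Yₖ+Yₖ₋₁) = (1/5)(0.1140+0.0000) + (1/5)(0.2580+0.1140) + (1/5)(0.4110+0.2580) + (1/5)(0.5830+0.4110) + (1/5)(1.0000+0.5830)
  = 0.0228 + 0.0744 + 0.1338 + 0.1988 + 0.3166 = 0.7464
G = 1 − 0.7464 = 0.2536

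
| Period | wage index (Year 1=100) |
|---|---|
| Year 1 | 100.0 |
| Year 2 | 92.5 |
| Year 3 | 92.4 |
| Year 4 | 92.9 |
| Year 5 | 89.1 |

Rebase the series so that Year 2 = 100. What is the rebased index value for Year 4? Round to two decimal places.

Rebased(Year 4) = 92.9 / 92.5 × 100 = 100.4324

100.43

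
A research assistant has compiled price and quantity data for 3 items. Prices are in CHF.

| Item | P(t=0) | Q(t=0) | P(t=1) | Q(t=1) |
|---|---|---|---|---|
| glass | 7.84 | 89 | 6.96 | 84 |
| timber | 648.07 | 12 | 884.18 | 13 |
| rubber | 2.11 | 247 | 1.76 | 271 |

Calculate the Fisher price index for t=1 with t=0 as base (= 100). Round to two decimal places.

129.85

Laspeyres component (base-period weights):
ΣP(t=1)Q(t=0) = 6.96×89 + 884.18×12 + 1.76×247 = 619.44 + 10610.16 + 434.72 = 11664.32
ΣP(t=0)Q(t=0) = 7.84×89 + 648.07×12 + 2.11×247 = 697.76 + 7776.84 + 521.17 = 8995.77
L = 11664.32 / 8995.77 × 100 = 129.6645
Paasche component (current-period weights):
ΣP(t=1)Q(t=1) = 6.96×84 + 884.18×13 + 1.76×271 = 584.64 + 11494.34 + 476.96 = 12555.94
ΣP(t=0)Q(t=1) = 7.84×84 + 648.07×13 + 2.11×271 = 658.56 + 8424.91 + 571.81 = 9655.28
P = 12555.94 / 9655.28 × 100 = 130.0422
Fisher = √(L × P) = √(129.6645 × 130.0422) = 129.8532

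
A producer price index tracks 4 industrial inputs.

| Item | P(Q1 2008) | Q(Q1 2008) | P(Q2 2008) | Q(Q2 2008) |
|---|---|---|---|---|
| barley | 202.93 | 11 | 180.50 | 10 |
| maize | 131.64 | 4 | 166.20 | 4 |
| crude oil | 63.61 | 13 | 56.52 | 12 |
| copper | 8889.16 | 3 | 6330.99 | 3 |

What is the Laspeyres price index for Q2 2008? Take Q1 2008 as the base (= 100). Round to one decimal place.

Laspeyres price index uses base-period quantities as weights.
ΣP(Q2 2008)·Q(Q1 2008) = 180.50×11 + 166.20×4 + 56.52×13 + 6330.99×3 = 1985.5 + 664.8 + 734.76 + 18992.97 = 22378.03
ΣP(Q1 2008)·Q(Q1 2008) = 202.93×11 + 131.64×4 + 63.61×13 + 8889.16×3 = 2232.23 + 526.56 + 826.93 + 26667.48 = 30253.2
Index = 22378.03 / 30253.2 × 100 = 73.9691

74.0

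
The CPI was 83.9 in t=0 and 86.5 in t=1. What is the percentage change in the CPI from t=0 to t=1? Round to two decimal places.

Change = (86.5 − 83.9) / 83.9 × 100
       = 2.6 / 83.9 × 100 = 3.0989%

3.10%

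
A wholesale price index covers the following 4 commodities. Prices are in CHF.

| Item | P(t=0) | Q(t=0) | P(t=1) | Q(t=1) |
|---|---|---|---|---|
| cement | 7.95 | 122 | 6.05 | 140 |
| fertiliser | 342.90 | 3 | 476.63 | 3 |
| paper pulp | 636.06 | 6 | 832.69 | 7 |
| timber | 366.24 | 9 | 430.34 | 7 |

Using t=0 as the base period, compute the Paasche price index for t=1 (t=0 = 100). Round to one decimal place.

121.4

Paasche price index uses current-period quantities as weights.
ΣP(t=1)·Q(t=1) = 6.05×140 + 476.63×3 + 832.69×7 + 430.34×7 = 847 + 1429.89 + 5828.83 + 3012.38 = 11118.1
ΣP(t=0)·Q(t=1) = 7.95×140 + 342.90×3 + 636.06×7 + 366.24×7 = 1113 + 1028.7 + 4452.42 + 2563.68 = 9157.8
Index = 11118.1 / 9157.8 × 100 = 121.4058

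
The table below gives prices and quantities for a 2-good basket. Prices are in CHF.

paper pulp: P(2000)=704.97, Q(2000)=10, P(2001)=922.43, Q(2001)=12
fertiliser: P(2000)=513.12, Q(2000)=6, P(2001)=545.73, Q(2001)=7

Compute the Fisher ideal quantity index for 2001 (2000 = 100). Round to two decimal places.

119.06

Laspeyres component (base-period weights):
ΣP(2000)Q(2001) = 704.97×12 + 513.12×7 = 8459.64 + 3591.84 = 12051.48
ΣP(2000)Q(2000) = 704.97×10 + 513.12×6 = 7049.7 + 3078.72 = 10128.42
L = 12051.48 / 10128.42 × 100 = 118.9868
Paasche component (current-period weights):
ΣP(2001)Q(2001) = 922.43×12 + 545.73×7 = 11069.16 + 3820.11 = 14889.27
ΣP(2001)Q(2000) = 922.43×10 + 545.73×6 = 9224.3 + 3274.38 = 12498.68
P = 14889.27 / 12498.68 × 100 = 119.1267
Fisher = √(L × P) = √(118.9868 × 119.1267) = 119.0567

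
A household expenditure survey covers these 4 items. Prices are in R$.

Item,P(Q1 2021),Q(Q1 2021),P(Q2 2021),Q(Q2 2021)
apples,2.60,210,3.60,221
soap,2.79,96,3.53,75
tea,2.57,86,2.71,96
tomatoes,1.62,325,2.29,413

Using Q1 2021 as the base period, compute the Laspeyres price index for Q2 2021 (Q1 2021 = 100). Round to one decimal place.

132.7

Laspeyres price index uses base-period quantities as weights.
ΣP(Q2 2021)·Q(Q1 2021) = 3.60×210 + 3.53×96 + 2.71×86 + 2.29×325 = 756 + 338.88 + 233.06 + 744.25 = 2072.19
ΣP(Q1 2021)·Q(Q1 2021) = 2.60×210 + 2.79×96 + 2.57×86 + 1.62×325 = 546 + 267.84 + 221.02 + 526.5 = 1561.36
Index = 2072.19 / 1561.36 × 100 = 132.7170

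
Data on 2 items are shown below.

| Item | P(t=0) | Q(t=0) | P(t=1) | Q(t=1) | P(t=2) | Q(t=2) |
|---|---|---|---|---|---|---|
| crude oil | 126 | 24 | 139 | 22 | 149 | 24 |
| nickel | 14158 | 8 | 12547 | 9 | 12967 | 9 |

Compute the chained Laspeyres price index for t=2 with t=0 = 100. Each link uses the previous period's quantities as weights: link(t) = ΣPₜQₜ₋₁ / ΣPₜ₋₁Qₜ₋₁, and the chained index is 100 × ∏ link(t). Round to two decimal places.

Link t=0→t=1:
ΣP(t=1)Q(t=0) = 139×24 + 12547×8 = 3336 + 100376 = 103712
ΣP(t=0)Q(t=0) = 126×24 + 14158×8 = 3024 + 113264 = 116288
link = 103712/116288 = 0.891855
Link t=1→t=2:
ΣP(t=2)Q(t=1) = 149×22 + 12967×9 = 3278 + 116703 = 119981
ΣP(t=1)Q(t=1) = 139×22 + 12547×9 = 3058 + 112923 = 115981
link = 119981/115981 = 1.034488
Chained index = 100 × 0.891855 × 1.034488 = 92.2613

92.26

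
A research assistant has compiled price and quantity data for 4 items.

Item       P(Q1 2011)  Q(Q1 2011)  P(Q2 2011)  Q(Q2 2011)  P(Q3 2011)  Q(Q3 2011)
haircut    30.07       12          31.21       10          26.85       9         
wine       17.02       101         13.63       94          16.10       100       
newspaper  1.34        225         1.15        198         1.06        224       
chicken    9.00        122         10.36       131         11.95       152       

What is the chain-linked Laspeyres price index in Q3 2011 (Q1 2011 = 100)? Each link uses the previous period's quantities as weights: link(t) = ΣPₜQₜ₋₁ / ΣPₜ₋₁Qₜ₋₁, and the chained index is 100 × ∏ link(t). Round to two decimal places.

105.31

Link Q1 2011→Q2 2011:
ΣP(Q2 2011)Q(Q1 2011) = 31.21×12 + 13.63×101 + 1.15×225 + 10.36×122 = 374.52 + 1376.63 + 258.75 + 1263.92 = 3273.82
ΣP(Q1 2011)Q(Q1 2011) = 30.07×12 + 17.02×101 + 1.34×225 + 9.00×122 = 360.84 + 1719.02 + 301.5 + 1098 = 3479.36
link = 3273.82/3479.36 = 0.940926
Link Q2 2011→Q3 2011:
ΣP(Q3 2011)Q(Q2 2011) = 26.85×10 + 16.10×94 + 1.06×198 + 11.95×131 = 268.5 + 1513.4 + 209.88 + 1565.45 = 3557.23
ΣP(Q2 2011)Q(Q2 2011) = 31.21×10 + 13.63×94 + 1.15×198 + 10.36×131 = 312.1 + 1281.22 + 227.7 + 1357.16 = 3178.18
link = 3557.23/3178.18 = 1.119266
Chained index = 100 × 0.940926 × 1.119266 = 105.3147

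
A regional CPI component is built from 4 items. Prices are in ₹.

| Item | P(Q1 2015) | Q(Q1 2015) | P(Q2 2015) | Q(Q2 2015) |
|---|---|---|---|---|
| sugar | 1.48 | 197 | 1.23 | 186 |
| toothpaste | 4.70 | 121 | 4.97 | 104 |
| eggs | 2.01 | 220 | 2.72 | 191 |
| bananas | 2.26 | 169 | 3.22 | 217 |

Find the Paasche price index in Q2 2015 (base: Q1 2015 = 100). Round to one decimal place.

Paasche price index uses current-period quantities as weights.
ΣP(Q2 2015)·Q(Q2 2015) = 1.23×186 + 4.97×104 + 2.72×191 + 3.22×217 = 228.78 + 516.88 + 519.52 + 698.74 = 1963.92
ΣP(Q1 2015)·Q(Q2 2015) = 1.48×186 + 4.70×104 + 2.01×191 + 2.26×217 = 275.28 + 488.8 + 383.91 + 490.42 = 1638.41
Index = 1963.92 / 1638.41 × 100 = 119.8674

119.9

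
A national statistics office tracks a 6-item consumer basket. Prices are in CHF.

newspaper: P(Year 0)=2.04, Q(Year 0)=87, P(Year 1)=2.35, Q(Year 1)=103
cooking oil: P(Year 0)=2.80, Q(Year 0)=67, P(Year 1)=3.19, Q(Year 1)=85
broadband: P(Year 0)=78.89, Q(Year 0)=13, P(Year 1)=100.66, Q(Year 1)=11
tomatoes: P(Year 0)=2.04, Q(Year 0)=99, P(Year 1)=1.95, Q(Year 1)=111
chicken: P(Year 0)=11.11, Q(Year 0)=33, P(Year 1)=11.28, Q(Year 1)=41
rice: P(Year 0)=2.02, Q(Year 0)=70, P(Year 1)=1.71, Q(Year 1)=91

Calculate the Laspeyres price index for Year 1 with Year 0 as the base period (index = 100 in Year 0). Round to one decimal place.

114.8

Laspeyres price index uses base-period quantities as weights.
ΣP(Year 1)·Q(Year 0) = 2.35×87 + 3.19×67 + 100.66×13 + 1.95×99 + 11.28×33 + 1.71×70 = 204.45 + 213.73 + 1308.58 + 193.05 + 372.24 + 119.7 = 2411.75
ΣP(Year 0)·Q(Year 0) = 2.04×87 + 2.80×67 + 78.89×13 + 2.04×99 + 11.11×33 + 2.02×70 = 177.48 + 187.6 + 1025.57 + 201.96 + 366.63 + 141.4 = 2100.64
Index = 2411.75 / 2100.64 × 100 = 114.8102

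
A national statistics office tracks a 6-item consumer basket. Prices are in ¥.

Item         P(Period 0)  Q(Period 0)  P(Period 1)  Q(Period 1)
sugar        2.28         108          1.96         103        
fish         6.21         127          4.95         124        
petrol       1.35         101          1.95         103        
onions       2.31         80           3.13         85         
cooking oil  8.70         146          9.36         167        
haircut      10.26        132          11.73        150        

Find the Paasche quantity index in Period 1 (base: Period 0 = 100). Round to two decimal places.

Paasche quantity index uses current-period prices as weights.
ΣP(Period 1)·Q(Period 1) = 1.96×103 + 4.95×124 + 1.95×103 + 3.13×85 + 9.36×167 + 11.73×150 = 201.88 + 613.8 + 200.85 + 266.05 + 1563.12 + 1759.5 = 4605.2
ΣP(Period 1)·Q(Period 0) = 1.96×108 + 4.95×127 + 1.95×101 + 3.13×80 + 9.36×146 + 11.73×132 = 211.68 + 628.65 + 196.95 + 250.4 + 1366.56 + 1548.36 = 4202.6
Index = 4605.2 / 4202.6 × 100 = 109.5798

109.58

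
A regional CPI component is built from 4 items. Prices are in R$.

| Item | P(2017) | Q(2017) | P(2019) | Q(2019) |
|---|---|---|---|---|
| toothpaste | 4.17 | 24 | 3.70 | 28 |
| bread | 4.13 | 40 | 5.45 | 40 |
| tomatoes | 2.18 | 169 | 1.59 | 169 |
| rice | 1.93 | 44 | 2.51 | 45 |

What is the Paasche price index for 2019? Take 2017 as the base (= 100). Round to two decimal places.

95.39

Paasche price index uses current-period quantities as weights.
ΣP(2019)·Q(2019) = 3.70×28 + 5.45×40 + 1.59×169 + 2.51×45 = 103.6 + 218 + 268.71 + 112.95 = 703.26
ΣP(2017)·Q(2019) = 4.17×28 + 4.13×40 + 2.18×169 + 1.93×45 = 116.76 + 165.2 + 368.42 + 86.85 = 737.23
Index = 703.26 / 737.23 × 100 = 95.3922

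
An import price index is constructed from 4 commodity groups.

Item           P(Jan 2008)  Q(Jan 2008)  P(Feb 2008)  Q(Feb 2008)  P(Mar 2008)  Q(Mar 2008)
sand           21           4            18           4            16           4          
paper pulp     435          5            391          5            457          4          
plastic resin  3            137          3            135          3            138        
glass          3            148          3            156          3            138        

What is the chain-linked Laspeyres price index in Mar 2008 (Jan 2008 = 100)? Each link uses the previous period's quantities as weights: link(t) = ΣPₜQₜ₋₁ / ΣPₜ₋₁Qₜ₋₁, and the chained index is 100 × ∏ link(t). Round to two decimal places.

Link Jan 2008→Feb 2008:
ΣP(Feb 2008)Q(Jan 2008) = 18×4 + 391×5 + 3×137 + 3×148 = 72 + 1955 + 411 + 444 = 2882
ΣP(Jan 2008)Q(Jan 2008) = 21×4 + 435×5 + 3×137 + 3×148 = 84 + 2175 + 411 + 444 = 3114
link = 2882/3114 = 0.925498
Link Feb 2008→Mar 2008:
ΣP(Mar 2008)Q(Feb 2008) = 16×4 + 457×5 + 3×135 + 3×156 = 64 + 2285 + 405 + 468 = 3222
ΣP(Feb 2008)Q(Feb 2008) = 18×4 + 391×5 + 3×135 + 3×156 = 72 + 1955 + 405 + 468 = 2900
link = 3222/2900 = 1.111034
Chained index = 100 × 0.925498 × 1.111034 = 102.8260

102.83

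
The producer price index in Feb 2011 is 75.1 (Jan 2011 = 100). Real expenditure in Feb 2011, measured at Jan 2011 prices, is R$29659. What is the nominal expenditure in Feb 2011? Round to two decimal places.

22273.91

Nominal = Real × (Index/100) = 29659 × (75.1/100)
        = 29659 × 0.751 = 22273.9090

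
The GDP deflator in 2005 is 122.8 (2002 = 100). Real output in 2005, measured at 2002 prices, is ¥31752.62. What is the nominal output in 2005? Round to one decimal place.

Nominal = Real × (Index/100) = 31752.62 × (122.8/100)
        = 31752.62 × 1.228 = 38992.2174

38992.2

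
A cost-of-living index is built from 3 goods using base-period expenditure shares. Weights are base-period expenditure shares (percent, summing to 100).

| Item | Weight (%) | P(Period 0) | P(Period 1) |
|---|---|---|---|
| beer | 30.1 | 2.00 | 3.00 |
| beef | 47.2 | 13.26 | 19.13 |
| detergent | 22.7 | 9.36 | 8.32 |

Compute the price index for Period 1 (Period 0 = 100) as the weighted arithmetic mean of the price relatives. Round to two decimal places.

beer: 30.1 × (3.00/2.00) = 30.1 × 1.500000 = 45.1500
beef: 47.2 × (19.13/13.26) = 47.2 × 1.442685 = 68.0947
detergent: 22.7 × (8.32/9.36) = 22.7 × 0.888889 = 20.1778
Index = Σ wᵢ·(p₁ᵢ/p₀ᵢ) = 45.1500 + 68.0947 + 20.1778 = 133.4225

133.42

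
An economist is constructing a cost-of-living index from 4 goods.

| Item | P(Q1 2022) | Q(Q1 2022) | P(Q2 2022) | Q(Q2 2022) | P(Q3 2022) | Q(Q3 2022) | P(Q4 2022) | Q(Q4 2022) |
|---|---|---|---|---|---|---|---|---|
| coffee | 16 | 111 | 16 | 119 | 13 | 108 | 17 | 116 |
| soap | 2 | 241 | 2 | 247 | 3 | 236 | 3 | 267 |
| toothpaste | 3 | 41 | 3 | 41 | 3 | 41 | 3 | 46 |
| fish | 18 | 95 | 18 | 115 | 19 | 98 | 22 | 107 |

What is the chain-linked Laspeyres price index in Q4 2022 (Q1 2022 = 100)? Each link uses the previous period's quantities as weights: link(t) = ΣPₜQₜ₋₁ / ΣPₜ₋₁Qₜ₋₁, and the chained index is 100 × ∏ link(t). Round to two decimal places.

Link Q1 2022→Q2 2022:
ΣP(Q2 2022)Q(Q1 2022) = 16×111 + 2×241 + 3×41 + 18×95 = 1776 + 482 + 123 + 1710 = 4091
ΣP(Q1 2022)Q(Q1 2022) = 16×111 + 2×241 + 3×41 + 18×95 = 1776 + 482 + 123 + 1710 = 4091
link = 4091/4091 = 1.000000
Link Q2 2022→Q3 2022:
ΣP(Q3 2022)Q(Q2 2022) = 13×119 + 3×247 + 3×41 + 19×115 = 1547 + 741 + 123 + 2185 = 4596
ΣP(Q2 2022)Q(Q2 2022) = 16×119 + 2×247 + 3×41 + 18×115 = 1904 + 494 + 123 + 2070 = 4591
link = 4596/4591 = 1.001089
Link Q3 2022→Q4 2022:
ΣP(Q4 2022)Q(Q3 2022) = 17×108 + 3×236 + 3×41 + 22×98 = 1836 + 708 + 123 + 2156 = 4823
ΣP(Q3 2022)Q(Q3 2022) = 13×108 + 3×236 + 3×41 + 19×98 = 1404 + 708 + 123 + 1862 = 4097
link = 4823/4097 = 1.177203
Chained index = 100 × 1.000000 × 1.001089 × 1.177203 = 117.8485

117.85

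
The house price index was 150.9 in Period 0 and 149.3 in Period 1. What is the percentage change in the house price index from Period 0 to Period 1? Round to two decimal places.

Change = (149.3 − 150.9) / 150.9 × 100
       = -1.6 / 150.9 × 100 = -1.0603%

-1.06%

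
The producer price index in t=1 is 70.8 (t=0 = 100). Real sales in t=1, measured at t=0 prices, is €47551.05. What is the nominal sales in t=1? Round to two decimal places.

Nominal = Real × (Index/100) = 47551.05 × (70.8/100)
        = 47551.05 × 0.708 = 33666.1434

33666.14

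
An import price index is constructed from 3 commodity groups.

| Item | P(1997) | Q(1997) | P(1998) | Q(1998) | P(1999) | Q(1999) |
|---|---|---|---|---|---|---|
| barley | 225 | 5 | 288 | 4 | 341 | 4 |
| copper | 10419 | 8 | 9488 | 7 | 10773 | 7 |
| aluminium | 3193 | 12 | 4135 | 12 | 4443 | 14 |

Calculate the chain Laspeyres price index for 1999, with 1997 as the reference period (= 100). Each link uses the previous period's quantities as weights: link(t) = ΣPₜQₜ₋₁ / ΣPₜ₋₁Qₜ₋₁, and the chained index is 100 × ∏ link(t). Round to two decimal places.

114.78

Link 1997→1998:
ΣP(1998)Q(1997) = 288×5 + 9488×8 + 4135×12 = 1440 + 75904 + 49620 = 126964
ΣP(1997)Q(1997) = 225×5 + 10419×8 + 3193×12 = 1125 + 83352 + 38316 = 122793
link = 126964/122793 = 1.033968
Link 1998→1999:
ΣP(1999)Q(1998) = 341×4 + 10773×7 + 4443×12 = 1364 + 75411 + 53316 = 130091
ΣP(1998)Q(1998) = 288×4 + 9488×7 + 4135×12 = 1152 + 66416 + 49620 = 117188
link = 130091/117188 = 1.110105
Chained index = 100 × 1.033968 × 1.110105 = 114.7813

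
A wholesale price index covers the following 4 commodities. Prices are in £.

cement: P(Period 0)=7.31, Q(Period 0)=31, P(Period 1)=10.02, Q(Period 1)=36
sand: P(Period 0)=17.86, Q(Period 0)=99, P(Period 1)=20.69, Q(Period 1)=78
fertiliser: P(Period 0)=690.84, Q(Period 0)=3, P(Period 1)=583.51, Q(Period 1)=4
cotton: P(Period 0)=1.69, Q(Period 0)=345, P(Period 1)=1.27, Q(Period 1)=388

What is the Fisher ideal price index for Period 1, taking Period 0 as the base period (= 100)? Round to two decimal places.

96.18

Laspeyres component (base-period weights):
ΣP(Period 1)Q(Period 0) = 10.02×31 + 20.69×99 + 583.51×3 + 1.27×345 = 310.62 + 2048.31 + 1750.53 + 438.15 = 4547.61
ΣP(Period 0)Q(Period 0) = 7.31×31 + 17.86×99 + 690.84×3 + 1.69×345 = 226.61 + 1768.14 + 2072.52 + 583.05 = 4650.32
L = 4547.61 / 4650.32 × 100 = 97.7913
Paasche component (current-period weights):
ΣP(Period 1)Q(Period 1) = 10.02×36 + 20.69×78 + 583.51×4 + 1.27×388 = 360.72 + 1613.82 + 2334.04 + 492.76 = 4801.34
ΣP(Period 0)Q(Period 1) = 7.31×36 + 17.86×78 + 690.84×4 + 1.69×388 = 263.16 + 1393.08 + 2763.36 + 655.72 = 5075.32
P = 4801.34 / 5075.32 × 100 = 94.6017
Fisher = √(L × P) = √(97.7913 × 94.6017) = 96.1833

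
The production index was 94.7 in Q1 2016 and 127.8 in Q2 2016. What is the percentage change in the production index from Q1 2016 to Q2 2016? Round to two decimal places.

Change = (127.8 − 94.7) / 94.7 × 100
       = 33.1 / 94.7 × 100 = 34.9525%

34.95%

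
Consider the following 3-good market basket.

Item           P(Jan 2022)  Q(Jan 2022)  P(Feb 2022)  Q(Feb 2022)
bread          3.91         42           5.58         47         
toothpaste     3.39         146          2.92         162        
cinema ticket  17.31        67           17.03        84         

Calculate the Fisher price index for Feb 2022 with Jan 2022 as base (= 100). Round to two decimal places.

99.04

Laspeyres component (base-period weights):
ΣP(Feb 2022)Q(Jan 2022) = 5.58×42 + 2.92×146 + 17.03×67 = 234.36 + 426.32 + 1141.01 = 1801.69
ΣP(Jan 2022)Q(Jan 2022) = 3.91×42 + 3.39×146 + 17.31×67 = 164.22 + 494.94 + 1159.77 = 1818.93
L = 1801.69 / 1818.93 × 100 = 99.0522
Paasche component (current-period weights):
ΣP(Feb 2022)Q(Feb 2022) = 5.58×47 + 2.92×162 + 17.03×84 = 262.26 + 473.04 + 1430.52 = 2165.82
ΣP(Jan 2022)Q(Feb 2022) = 3.91×47 + 3.39×162 + 17.31×84 = 183.77 + 549.18 + 1454.04 = 2186.99
P = 2165.82 / 2186.99 × 100 = 99.0320
Fisher = √(L × P) = √(99.0522 × 99.0320) = 99.0421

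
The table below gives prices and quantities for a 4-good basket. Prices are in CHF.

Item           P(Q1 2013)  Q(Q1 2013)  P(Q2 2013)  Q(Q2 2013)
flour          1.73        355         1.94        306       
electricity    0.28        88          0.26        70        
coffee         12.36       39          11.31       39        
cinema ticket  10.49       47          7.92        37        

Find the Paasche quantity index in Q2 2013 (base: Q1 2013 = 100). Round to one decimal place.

88.3

Paasche quantity index uses current-period prices as weights.
ΣP(Q2 2013)·Q(Q2 2013) = 1.94×306 + 0.26×70 + 11.31×39 + 7.92×37 = 593.64 + 18.2 + 441.09 + 293.04 = 1345.97
ΣP(Q2 2013)·Q(Q1 2013) = 1.94×355 + 0.26×88 + 11.31×39 + 7.92×47 = 688.7 + 22.88 + 441.09 + 372.24 = 1524.91
Index = 1345.97 / 1524.91 × 100 = 88.2655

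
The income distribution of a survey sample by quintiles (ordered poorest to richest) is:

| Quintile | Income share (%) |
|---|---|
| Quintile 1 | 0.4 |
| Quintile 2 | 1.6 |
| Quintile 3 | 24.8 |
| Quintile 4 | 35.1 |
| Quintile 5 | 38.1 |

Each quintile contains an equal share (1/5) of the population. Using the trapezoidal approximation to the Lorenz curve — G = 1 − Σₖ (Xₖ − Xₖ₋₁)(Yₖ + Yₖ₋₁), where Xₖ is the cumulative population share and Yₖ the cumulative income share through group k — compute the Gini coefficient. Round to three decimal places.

Cumulative income shares Yₖ: 0.0040, 0.0200, 0.2680, 0.6190, 1.0000
Σ (Xₖ−Xₖ₋₁)(Yₖ+Yₖ₋₁) = (1/5)(0.0040+0.0000) + (1/5)(0.0200+0.0040) + (1/5)(0.2680+0.0200) + (1/5)(0.6190+0.2680) + (1/5)(1.0000+0.6190)
  = 0.0008 + 0.0048 + 0.0576 + 0.1774 + 0.3238 = 0.5644
G = 1 − 0.5644 = 0.4356

0.436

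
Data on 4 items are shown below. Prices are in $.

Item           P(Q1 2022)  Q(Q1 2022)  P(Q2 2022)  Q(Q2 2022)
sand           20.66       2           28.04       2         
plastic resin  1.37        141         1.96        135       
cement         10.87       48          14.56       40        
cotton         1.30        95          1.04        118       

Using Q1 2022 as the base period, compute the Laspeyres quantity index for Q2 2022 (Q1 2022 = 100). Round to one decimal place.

92.6

Laspeyres quantity index uses base-period prices as weights.
ΣP(Q1 2022)·Q(Q2 2022) = 20.66×2 + 1.37×135 + 10.87×40 + 1.30×118 = 41.32 + 184.95 + 434.8 + 153.4 = 814.47
ΣP(Q1 2022)·Q(Q1 2022) = 20.66×2 + 1.37×141 + 10.87×48 + 1.30×95 = 41.32 + 193.17 + 521.76 + 123.5 = 879.75
Index = 814.47 / 879.75 × 100 = 92.5797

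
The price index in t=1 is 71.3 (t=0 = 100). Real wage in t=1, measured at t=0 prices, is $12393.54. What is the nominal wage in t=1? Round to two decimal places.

8836.59

Nominal = Real × (Index/100) = 12393.54 × (71.3/100)
        = 12393.54 × 0.713 = 8836.5940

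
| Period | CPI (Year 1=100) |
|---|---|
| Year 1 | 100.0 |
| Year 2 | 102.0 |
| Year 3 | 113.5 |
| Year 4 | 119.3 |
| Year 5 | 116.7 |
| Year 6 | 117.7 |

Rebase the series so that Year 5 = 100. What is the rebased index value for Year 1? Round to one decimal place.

Rebased(Year 1) = 100.0 / 116.7 × 100 = 85.6898

85.7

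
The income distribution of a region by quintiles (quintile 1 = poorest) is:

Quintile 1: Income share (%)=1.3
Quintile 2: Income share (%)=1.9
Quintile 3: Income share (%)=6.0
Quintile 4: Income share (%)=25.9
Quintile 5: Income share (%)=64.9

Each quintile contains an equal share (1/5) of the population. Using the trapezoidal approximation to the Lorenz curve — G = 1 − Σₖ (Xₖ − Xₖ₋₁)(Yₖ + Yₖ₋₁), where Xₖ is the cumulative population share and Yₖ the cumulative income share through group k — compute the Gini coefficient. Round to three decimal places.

0.605

Cumulative income shares Yₖ: 0.0130, 0.0320, 0.0920, 0.3510, 1.0000
Σ (Xₖ−Xₖ₋₁)(Yₖ+Yₖ₋₁) = (1/5)(0.0130+0.0000) + (1/5)(0.0320+0.0130) + (1/5)(0.0920+0.0320) + (1/5)(0.3510+0.0920) + (1/5)(1.0000+0.3510)
  = 0.0026 + 0.0090 + 0.0248 + 0.0886 + 0.2702 = 0.3952
G = 1 − 0.3952 = 0.6048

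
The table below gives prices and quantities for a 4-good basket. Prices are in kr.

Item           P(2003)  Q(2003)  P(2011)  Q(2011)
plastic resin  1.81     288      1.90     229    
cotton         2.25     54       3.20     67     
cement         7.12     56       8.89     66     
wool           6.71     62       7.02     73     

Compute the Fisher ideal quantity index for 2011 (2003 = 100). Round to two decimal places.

Laspeyres component (base-period weights):
ΣP(2003)Q(2011) = 1.81×229 + 2.25×67 + 7.12×66 + 6.71×73 = 414.49 + 150.75 + 469.92 + 489.83 = 1524.99
ΣP(2003)Q(2003) = 1.81×288 + 2.25×54 + 7.12×56 + 6.71×62 = 521.28 + 121.5 + 398.72 + 416.02 = 1457.52
L = 1524.99 / 1457.52 × 100 = 104.6291
Paasche component (current-period weights):
ΣP(2011)Q(2011) = 1.90×229 + 3.20×67 + 8.89×66 + 7.02×73 = 435.1 + 214.4 + 586.74 + 512.46 = 1748.7
ΣP(2011)Q(2003) = 1.90×288 + 3.20×54 + 8.89×56 + 7.02×62 = 547.2 + 172.8 + 497.84 + 435.24 = 1653.08
P = 1748.7 / 1653.08 × 100 = 105.7844
Fisher = √(L × P) = √(104.6291 × 105.7844) = 105.2051

105.21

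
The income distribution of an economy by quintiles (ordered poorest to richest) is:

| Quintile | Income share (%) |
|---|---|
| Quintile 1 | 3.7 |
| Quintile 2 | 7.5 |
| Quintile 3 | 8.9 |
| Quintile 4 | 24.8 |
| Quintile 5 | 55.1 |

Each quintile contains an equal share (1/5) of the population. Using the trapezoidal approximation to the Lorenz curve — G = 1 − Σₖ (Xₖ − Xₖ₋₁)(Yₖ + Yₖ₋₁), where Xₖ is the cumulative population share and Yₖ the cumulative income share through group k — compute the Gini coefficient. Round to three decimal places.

Cumulative income shares Yₖ: 0.0370, 0.1120, 0.2010, 0.4490, 1.0000
Σ (Xₖ−Xₖ₋₁)(Yₖ+Yₖ₋₁) = (1/5)(0.0370+0.0000) + (1/5)(0.1120+0.0370) + (1/5)(0.2010+0.1120) + (1/5)(0.4490+0.2010) + (1/5)(1.0000+0.4490)
  = 0.0074 + 0.0298 + 0.0626 + 0.1300 + 0.2898 = 0.5196
G = 1 − 0.5196 = 0.4804

0.480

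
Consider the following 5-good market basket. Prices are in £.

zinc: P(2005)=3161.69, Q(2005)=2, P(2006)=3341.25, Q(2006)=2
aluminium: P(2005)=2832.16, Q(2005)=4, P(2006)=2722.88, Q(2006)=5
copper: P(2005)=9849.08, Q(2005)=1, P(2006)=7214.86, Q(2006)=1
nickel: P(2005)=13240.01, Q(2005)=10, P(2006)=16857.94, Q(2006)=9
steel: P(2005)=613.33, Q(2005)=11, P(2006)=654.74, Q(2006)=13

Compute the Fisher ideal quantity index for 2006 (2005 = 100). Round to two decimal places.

Laspeyres component (base-period weights):
ΣP(2005)Q(2006) = 3161.69×2 + 2832.16×5 + 9849.08×1 + 13240.01×9 + 613.33×13 = 6323.38 + 14160.8 + 9849.08 + 119160.09 + 7973.29 = 157466.64
ΣP(2005)Q(2005) = 3161.69×2 + 2832.16×4 + 9849.08×1 + 13240.01×10 + 613.33×11 = 6323.38 + 11328.64 + 9849.08 + 132400.1 + 6746.63 = 166647.83
L = 157466.64 / 166647.83 × 100 = 94.4907
Paasche component (current-period weights):
ΣP(2006)Q(2006) = 3341.25×2 + 2722.88×5 + 7214.86×1 + 16857.94×9 + 654.74×13 = 6682.5 + 13614.4 + 7214.86 + 151721.46 + 8511.62 = 187744.84
ΣP(2006)Q(2005) = 3341.25×2 + 2722.88×4 + 7214.86×1 + 16857.94×10 + 654.74×11 = 6682.5 + 10891.52 + 7214.86 + 168579.4 + 7202.14 = 200570.42
P = 187744.84 / 200570.42 × 100 = 93.6054
Fisher = √(L × P) = √(94.4907 × 93.6054) = 94.0470

94.05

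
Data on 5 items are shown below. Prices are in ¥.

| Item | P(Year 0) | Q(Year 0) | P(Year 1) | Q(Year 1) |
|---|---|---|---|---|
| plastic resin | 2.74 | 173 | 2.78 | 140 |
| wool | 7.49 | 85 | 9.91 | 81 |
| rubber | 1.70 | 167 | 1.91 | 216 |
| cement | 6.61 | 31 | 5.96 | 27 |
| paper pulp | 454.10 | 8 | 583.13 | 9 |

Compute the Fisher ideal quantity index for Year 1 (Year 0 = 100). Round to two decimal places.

107.75

Laspeyres component (base-period weights):
ΣP(Year 0)Q(Year 1) = 2.74×140 + 7.49×81 + 1.70×216 + 6.61×27 + 454.10×9 = 383.6 + 606.69 + 367.2 + 178.47 + 4086.9 = 5622.86
ΣP(Year 0)Q(Year 0) = 2.74×173 + 7.49×85 + 1.70×167 + 6.61×31 + 454.10×8 = 474.02 + 636.65 + 283.9 + 204.91 + 3632.8 = 5232.28
L = 5622.86 / 5232.28 × 100 = 107.4648
Paasche component (current-period weights):
ΣP(Year 1)Q(Year 1) = 2.78×140 + 9.91×81 + 1.91×216 + 5.96×27 + 583.13×9 = 389.2 + 802.71 + 412.56 + 160.92 + 5248.17 = 7013.56
ΣP(Year 1)Q(Year 0) = 2.78×173 + 9.91×85 + 1.91×167 + 5.96×31 + 583.13×8 = 480.94 + 842.35 + 318.97 + 184.76 + 4665.04 = 6492.06
P = 7013.56 / 6492.06 × 100 = 108.0329
Fisher = √(L × P) = √(107.4648 × 108.0329) = 107.7485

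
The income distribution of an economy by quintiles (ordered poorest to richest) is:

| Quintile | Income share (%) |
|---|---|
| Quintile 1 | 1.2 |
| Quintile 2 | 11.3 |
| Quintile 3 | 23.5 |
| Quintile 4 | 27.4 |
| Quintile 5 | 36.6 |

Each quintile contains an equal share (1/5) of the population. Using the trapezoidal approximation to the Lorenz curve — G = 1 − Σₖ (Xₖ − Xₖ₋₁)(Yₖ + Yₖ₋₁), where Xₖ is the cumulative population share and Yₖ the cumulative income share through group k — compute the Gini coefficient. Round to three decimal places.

0.348

Cumulative income shares Yₖ: 0.0120, 0.1250, 0.3600, 0.6340, 1.0000
Σ (Xₖ−Xₖ₋₁)(Yₖ+Yₖ₋₁) = (1/5)(0.0120+0.0000) + (1/5)(0.1250+0.0120) + (1/5)(0.3600+0.1250) + (1/5)(0.6340+0.3600) + (1/5)(1.0000+0.6340)
  = 0.0024 + 0.0274 + 0.0970 + 0.1988 + 0.3268 = 0.6524
G = 1 − 0.6524 = 0.3476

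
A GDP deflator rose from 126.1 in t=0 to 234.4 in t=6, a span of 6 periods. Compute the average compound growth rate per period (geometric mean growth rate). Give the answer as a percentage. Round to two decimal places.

Growth factor = (234.4/126.1)^(1/6) = (1.858842)^(1/6) = 1.108852
Growth rate = 1.108852 − 1 = 0.108852 = 10.8852%

10.89%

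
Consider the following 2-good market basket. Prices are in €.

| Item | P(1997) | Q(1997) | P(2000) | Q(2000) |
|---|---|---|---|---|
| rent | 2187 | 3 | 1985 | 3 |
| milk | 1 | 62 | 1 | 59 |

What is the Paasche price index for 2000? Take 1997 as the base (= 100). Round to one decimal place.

90.8

Paasche price index uses current-period quantities as weights.
ΣP(2000)·Q(2000) = 1985×3 + 1×59 = 5955 + 59 = 6014
ΣP(1997)·Q(2000) = 2187×3 + 1×59 = 6561 + 59 = 6620
Index = 6014 / 6620 × 100 = 90.8459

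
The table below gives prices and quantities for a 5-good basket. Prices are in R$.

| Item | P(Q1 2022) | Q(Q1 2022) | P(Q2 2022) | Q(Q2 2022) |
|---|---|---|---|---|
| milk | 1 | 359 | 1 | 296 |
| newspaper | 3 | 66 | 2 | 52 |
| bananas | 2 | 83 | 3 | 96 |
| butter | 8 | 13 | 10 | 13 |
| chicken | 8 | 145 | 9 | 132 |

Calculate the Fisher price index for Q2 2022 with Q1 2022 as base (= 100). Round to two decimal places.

Laspeyres component (base-period weights):
ΣP(Q2 2022)Q(Q1 2022) = 1×359 + 2×66 + 3×83 + 10×13 + 9×145 = 359 + 132 + 249 + 130 + 1305 = 2175
ΣP(Q1 2022)Q(Q1 2022) = 1×359 + 3×66 + 2×83 + 8×13 + 8×145 = 359 + 198 + 166 + 104 + 1160 = 1987
L = 2175 / 1987 × 100 = 109.4615
Paasche component (current-period weights):
ΣP(Q2 2022)Q(Q2 2022) = 1×296 + 2×52 + 3×96 + 10×13 + 9×132 = 296 + 104 + 288 + 130 + 1188 = 2006
ΣP(Q1 2022)Q(Q2 2022) = 1×296 + 3×52 + 2×96 + 8×13 + 8×132 = 296 + 156 + 192 + 104 + 1056 = 1804
P = 2006 / 1804 × 100 = 111.1973
Fisher = √(L × P) = √(109.4615 × 111.1973) = 110.3260

110.33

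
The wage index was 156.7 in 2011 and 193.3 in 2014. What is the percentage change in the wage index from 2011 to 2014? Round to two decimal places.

23.36%

Change = (193.3 − 156.7) / 156.7 × 100
       = 36.6 / 156.7 × 100 = 23.3567%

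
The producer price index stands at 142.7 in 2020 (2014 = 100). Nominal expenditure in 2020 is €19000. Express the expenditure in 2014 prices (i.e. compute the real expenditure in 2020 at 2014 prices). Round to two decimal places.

Real = Nominal ÷ (Index/100) = 19000 ÷ (142.7/100)
     = 19000 ÷ 1.427 = 13314.6461

13314.65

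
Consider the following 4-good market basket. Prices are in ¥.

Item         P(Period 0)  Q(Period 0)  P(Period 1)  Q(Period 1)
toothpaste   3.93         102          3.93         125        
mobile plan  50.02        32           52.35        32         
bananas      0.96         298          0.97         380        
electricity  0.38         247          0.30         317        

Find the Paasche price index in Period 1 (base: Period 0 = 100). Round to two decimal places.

102.06

Paasche price index uses current-period quantities as weights.
ΣP(Period 1)·Q(Period 1) = 3.93×125 + 52.35×32 + 0.97×380 + 0.30×317 = 491.25 + 1675.2 + 368.6 + 95.1 = 2630.15
ΣP(Period 0)·Q(Period 1) = 3.93×125 + 50.02×32 + 0.96×380 + 0.38×317 = 491.25 + 1600.64 + 364.8 + 120.46 = 2577.15
Index = 2630.15 / 2577.15 × 100 = 102.0565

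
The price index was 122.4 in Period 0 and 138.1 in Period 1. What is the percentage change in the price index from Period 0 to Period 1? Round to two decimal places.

Change = (138.1 − 122.4) / 122.4 × 100
       = 15.7 / 122.4 × 100 = 12.8268%

12.83%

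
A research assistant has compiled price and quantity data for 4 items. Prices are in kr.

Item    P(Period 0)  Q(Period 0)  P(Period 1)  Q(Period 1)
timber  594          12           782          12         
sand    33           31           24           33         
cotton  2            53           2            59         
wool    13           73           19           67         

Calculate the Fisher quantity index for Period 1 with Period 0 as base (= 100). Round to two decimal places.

Laspeyres component (base-period weights):
ΣP(Period 0)Q(Period 1) = 594×12 + 33×33 + 2×59 + 13×67 = 7128 + 1089 + 118 + 871 = 9206
ΣP(Period 0)Q(Period 0) = 594×12 + 33×31 + 2×53 + 13×73 = 7128 + 1023 + 106 + 949 = 9206
L = 9206 / 9206 × 100 = 100.0000
Paasche component (current-period weights):
ΣP(Period 1)Q(Period 1) = 782×12 + 24×33 + 2×59 + 19×67 = 9384 + 792 + 118 + 1273 = 11567
ΣP(Period 1)Q(Period 0) = 782×12 + 24×31 + 2×53 + 19×73 = 9384 + 744 + 106 + 1387 = 11621
P = 11567 / 11621 × 100 = 99.5353
Fisher = √(L × P) = √(100.0000 × 99.5353) = 99.7674

99.77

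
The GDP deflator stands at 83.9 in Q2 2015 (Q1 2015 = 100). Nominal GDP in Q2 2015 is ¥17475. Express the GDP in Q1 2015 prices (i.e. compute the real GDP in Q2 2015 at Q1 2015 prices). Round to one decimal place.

Real = Nominal ÷ (Index/100) = 17475 ÷ (83.9/100)
     = 17475 ÷ 0.839 = 20828.3671

20828.4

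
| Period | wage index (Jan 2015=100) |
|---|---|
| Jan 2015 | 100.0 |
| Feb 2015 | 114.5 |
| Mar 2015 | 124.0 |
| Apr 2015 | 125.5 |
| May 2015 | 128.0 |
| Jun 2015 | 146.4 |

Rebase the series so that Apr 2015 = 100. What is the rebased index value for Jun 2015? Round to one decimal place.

116.7

Rebased(Jun 2015) = 146.4 / 125.5 × 100 = 116.6534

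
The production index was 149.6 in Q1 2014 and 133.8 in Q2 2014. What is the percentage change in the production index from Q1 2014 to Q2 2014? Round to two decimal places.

Change = (133.8 − 149.6) / 149.6 × 100
       = -15.8 / 149.6 × 100 = -10.5615%

-10.56%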